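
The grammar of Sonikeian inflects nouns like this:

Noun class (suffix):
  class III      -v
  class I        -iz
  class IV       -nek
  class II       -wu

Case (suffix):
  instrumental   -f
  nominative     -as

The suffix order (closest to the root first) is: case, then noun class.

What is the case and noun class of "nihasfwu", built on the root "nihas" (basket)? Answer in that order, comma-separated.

Segment: nihas-f-wu.
case: -f → instrumental.
noun class: -wu → class II.

instrumental, class II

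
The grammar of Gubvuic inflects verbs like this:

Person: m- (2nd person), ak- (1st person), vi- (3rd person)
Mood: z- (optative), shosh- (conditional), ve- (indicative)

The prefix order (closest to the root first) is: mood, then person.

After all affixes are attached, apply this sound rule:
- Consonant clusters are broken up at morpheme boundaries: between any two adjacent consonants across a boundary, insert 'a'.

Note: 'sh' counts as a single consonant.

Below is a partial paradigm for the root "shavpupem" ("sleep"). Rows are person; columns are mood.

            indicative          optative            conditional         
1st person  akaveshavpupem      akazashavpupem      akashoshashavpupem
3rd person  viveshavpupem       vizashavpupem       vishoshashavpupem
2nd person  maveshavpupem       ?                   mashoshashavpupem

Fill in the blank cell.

mazashavpupem

Attach mood optative z- → zshavpupem.
Attach person 2nd person m- → mzshavpupem.
Apply epenthesis: mzshavpupem → mazashavpupem.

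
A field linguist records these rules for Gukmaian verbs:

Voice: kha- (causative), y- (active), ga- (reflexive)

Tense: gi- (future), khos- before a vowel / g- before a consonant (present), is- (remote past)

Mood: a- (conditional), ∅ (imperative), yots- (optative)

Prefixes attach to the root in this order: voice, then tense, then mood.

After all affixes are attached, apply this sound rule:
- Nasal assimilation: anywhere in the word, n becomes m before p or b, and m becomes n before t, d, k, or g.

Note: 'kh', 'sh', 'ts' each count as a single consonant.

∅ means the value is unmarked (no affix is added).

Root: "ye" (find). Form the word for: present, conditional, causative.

Attach voice causative kha- → khaye.
Attach tense present g- (before consonant 'kh') → gkhaye.
Attach mood conditional a- → agkhaye.
Nasal assimilation: no change.

agkhaye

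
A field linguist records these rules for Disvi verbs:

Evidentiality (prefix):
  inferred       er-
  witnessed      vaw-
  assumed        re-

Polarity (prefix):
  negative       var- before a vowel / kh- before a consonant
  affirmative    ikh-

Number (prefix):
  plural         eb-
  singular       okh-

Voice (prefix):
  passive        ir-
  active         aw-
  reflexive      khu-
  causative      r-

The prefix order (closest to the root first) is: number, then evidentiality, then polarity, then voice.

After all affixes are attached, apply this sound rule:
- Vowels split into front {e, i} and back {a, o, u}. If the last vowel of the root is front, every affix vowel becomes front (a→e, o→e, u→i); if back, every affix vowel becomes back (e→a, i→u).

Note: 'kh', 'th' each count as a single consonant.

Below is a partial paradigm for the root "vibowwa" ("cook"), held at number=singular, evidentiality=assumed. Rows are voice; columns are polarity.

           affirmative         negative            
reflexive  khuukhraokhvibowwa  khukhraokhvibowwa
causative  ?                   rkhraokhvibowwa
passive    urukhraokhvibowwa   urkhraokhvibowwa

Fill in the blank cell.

Attach number singular okh- → okhvibowwa.
Attach evidentiality assumed re- → reokhvibowwa.
Attach polarity affirmative ikh- → ikhreokhvibowwa.
Attach voice causative r- → rikhreokhvibowwa.
Apply vowel harmony: rikhreokhvibowwa → rukhraokhvibowwa.

rukhraokhvibowwa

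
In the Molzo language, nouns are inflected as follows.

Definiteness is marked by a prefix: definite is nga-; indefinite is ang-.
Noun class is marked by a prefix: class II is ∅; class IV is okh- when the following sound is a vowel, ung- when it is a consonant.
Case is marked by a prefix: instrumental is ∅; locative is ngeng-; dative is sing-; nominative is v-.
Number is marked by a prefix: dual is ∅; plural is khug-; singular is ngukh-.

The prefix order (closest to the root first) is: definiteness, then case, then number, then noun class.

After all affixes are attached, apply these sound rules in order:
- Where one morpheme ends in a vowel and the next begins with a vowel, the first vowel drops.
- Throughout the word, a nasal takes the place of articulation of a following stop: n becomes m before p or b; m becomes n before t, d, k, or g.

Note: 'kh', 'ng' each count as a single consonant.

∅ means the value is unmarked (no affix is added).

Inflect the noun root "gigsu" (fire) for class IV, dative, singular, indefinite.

ungngukhsinganggigsu

Attach definiteness indefinite ang- → anggigsu.
Attach case dative sing- → singanggigsu.
Attach number singular ngukh- → ngukhsinganggigsu.
Attach noun class class IV ung- (before consonant 'ng') → ungngukhsinganggigsu.
Vowel deletion: no change.
Nasal assimilation: no change.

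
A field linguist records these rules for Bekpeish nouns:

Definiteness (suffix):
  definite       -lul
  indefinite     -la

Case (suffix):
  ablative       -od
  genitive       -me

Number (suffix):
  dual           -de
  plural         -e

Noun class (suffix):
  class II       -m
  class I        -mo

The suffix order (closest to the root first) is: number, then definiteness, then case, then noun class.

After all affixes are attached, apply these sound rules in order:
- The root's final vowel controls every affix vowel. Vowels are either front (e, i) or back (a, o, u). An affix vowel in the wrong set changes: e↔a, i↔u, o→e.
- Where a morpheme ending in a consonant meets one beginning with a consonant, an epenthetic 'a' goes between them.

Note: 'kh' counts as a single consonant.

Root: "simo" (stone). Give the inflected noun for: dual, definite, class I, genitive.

simodalulamamo

Attach number dual -de → simode.
Attach definiteness definite -lul → simodelul.
Attach case genitive -me → simodelulme.
Attach noun class class I -mo → simodelulmemo.
Apply vowel harmony: simodelulmemo → simodalulmamo.
Apply epenthesis: simodalulmamo → simodalulamamo.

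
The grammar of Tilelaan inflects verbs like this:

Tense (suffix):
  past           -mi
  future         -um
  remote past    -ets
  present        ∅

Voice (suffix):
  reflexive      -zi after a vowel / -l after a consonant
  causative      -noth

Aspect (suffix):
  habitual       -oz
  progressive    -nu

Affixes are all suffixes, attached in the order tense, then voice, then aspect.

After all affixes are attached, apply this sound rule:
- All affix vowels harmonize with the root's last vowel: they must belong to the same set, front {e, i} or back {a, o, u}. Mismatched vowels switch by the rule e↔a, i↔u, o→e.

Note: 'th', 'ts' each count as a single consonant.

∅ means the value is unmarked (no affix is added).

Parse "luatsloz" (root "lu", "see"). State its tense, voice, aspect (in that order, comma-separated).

Segment: lu-ets-l-oz.
tense: -ets → remote past.
voice: -zi/l → reflexive.
aspect: -oz → habitual.

remote past, reflexive, habitual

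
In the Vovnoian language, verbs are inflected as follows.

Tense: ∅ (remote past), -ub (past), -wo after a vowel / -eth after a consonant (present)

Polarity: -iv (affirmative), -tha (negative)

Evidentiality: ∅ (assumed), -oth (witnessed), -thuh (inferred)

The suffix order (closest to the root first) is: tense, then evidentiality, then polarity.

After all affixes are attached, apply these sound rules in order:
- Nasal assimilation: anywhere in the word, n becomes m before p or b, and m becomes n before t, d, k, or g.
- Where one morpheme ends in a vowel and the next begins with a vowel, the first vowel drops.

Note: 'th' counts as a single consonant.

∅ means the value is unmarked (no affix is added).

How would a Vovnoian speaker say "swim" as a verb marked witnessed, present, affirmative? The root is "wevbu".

Attach tense present -wo (after vowel 'u') → wevbuwo.
Attach evidentiality witnessed -oth → wevbuwooth.
Attach polarity affirmative -iv → wevbuwoothiv.
Nasal assimilation: no change.
Apply vowel deletion: wevbuwoothiv → wevbuwothiv.

wevbuwothiv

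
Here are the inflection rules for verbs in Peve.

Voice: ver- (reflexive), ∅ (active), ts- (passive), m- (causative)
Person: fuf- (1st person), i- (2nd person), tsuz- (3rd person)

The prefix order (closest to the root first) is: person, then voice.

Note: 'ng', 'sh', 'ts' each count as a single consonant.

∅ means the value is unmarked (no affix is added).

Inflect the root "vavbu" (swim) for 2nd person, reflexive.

Attach person 2nd person i- → ivavbu.
Attach voice reflexive ver- → verivavbu.

verivavbu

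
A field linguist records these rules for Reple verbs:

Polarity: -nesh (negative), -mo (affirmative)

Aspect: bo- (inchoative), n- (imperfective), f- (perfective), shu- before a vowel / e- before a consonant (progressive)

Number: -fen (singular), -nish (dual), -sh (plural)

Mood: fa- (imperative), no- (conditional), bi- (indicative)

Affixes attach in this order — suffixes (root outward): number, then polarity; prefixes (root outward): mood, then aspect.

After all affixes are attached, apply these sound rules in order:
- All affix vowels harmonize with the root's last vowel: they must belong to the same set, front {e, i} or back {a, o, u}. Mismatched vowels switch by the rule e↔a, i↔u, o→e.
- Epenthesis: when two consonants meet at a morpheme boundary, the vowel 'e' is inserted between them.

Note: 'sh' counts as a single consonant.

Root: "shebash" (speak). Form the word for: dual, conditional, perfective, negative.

Attach number dual -nish → shebashnish.
Attach mood conditional no- → noshebashnish.
Attach aspect perfective f- → fnoshebashnish.
Attach polarity negative -nesh → fnoshebashnishnesh.
Apply vowel harmony: fnoshebashnishnesh → fnoshebashnushnash.
Apply epenthesis: fnoshebashnushnash → fenoshebashenushenash.

fenoshebashenushenash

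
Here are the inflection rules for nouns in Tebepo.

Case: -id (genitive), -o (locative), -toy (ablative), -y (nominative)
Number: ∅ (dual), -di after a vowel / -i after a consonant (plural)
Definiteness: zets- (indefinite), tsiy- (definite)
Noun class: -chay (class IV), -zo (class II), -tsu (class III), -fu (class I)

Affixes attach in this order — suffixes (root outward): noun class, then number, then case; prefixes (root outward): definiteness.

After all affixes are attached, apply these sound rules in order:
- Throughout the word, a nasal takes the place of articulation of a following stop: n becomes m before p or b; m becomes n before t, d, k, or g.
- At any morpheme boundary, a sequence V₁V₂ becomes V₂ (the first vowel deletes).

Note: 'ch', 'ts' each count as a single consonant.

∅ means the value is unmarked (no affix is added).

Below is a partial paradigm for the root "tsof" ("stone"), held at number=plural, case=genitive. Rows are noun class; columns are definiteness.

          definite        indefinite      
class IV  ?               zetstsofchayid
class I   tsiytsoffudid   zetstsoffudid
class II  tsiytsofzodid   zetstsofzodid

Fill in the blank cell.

Attach noun class class IV -chay → tsofchay.
Attach number plural -i (after consonant 'y') → tsofchayi.
Attach case genitive -id → tsofchayiid.
Attach definiteness definite tsiy- → tsiytsofchayiid.
Nasal assimilation: no change.
Apply vowel deletion: tsiytsofchayiid → tsiytsofchayid.

tsiytsofchayid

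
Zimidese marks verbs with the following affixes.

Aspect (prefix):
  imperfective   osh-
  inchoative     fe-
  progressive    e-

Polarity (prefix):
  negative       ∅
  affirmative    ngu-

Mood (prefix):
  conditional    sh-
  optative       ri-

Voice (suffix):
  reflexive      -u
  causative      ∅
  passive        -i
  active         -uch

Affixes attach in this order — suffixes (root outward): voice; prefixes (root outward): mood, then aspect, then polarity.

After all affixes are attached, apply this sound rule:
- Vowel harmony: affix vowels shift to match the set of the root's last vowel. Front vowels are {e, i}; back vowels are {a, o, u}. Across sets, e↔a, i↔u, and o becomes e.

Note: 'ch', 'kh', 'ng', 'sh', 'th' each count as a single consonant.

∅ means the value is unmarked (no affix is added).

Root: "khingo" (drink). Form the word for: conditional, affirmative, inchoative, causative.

Attach mood conditional sh- → shkhingo.
voice = causative: zero marking, form stays shkhingo.
Attach aspect inchoative fe- → feshkhingo.
Attach polarity affirmative ngu- → ngufeshkhingo.
Apply vowel harmony: ngufeshkhingo → ngufashkhingo.

ngufashkhingo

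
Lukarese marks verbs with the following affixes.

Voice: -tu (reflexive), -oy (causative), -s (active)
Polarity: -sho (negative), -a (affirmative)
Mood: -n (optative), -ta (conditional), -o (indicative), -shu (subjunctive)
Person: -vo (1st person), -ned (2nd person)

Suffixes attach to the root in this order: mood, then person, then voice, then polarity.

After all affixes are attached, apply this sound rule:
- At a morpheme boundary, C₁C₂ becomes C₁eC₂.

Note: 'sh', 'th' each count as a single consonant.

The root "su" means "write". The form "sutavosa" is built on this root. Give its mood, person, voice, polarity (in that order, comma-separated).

conditional, 1st person, active, affirmative

Segment: su-ta-vo-s-a.
mood: -ta → conditional.
person: -vo → 1st person.
voice: -s → active.
polarity: -a → affirmative.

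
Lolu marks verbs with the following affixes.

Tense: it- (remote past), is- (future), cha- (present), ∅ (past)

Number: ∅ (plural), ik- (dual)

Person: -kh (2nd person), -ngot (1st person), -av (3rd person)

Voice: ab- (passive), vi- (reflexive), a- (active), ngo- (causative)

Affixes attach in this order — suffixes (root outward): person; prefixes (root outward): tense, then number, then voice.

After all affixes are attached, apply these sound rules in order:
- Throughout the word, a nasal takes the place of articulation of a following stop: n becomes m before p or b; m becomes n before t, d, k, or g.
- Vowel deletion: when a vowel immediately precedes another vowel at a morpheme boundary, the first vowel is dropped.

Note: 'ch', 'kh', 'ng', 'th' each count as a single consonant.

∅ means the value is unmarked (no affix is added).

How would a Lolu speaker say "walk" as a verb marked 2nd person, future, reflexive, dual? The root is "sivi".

vikissivikh

Attach person 2nd person -kh → sivikh.
Attach tense future is- → issivikh.
Attach number dual ik- → ikissivikh.
Attach voice reflexive vi- → viikissivikh.
Nasal assimilation: no change.
Apply vowel deletion: viikissivikh → vikissivikh.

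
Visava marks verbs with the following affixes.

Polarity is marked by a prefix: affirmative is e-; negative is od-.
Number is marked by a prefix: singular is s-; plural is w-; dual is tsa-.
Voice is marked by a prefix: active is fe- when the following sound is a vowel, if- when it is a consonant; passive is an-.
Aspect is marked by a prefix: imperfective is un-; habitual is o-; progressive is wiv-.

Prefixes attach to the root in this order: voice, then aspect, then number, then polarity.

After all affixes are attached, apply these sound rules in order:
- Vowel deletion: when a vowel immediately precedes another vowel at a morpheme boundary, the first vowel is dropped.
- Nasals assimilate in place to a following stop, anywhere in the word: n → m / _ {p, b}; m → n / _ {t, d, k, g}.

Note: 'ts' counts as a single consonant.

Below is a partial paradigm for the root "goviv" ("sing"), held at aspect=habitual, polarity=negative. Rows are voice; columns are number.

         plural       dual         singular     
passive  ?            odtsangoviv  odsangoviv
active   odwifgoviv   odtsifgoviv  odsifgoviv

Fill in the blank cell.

Attach voice passive an- → angoviv.
Attach aspect habitual o- → oangoviv.
Attach number plural w- → woangoviv.
Attach polarity negative od- → odwoangoviv.
Apply vowel deletion: odwoangoviv → odwangoviv.
Nasal assimilation: no change.

odwangoviv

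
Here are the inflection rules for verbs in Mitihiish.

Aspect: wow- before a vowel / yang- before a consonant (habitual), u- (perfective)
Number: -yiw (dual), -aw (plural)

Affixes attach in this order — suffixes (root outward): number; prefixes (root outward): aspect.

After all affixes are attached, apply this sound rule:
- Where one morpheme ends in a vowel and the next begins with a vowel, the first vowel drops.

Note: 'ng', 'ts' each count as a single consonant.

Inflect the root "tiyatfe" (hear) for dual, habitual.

Attach aspect habitual yang- (before consonant 't') → yangtiyatfe.
Attach number dual -yiw → yangtiyatfeyiw.
Vowel deletion: no change.

yangtiyatfeyiw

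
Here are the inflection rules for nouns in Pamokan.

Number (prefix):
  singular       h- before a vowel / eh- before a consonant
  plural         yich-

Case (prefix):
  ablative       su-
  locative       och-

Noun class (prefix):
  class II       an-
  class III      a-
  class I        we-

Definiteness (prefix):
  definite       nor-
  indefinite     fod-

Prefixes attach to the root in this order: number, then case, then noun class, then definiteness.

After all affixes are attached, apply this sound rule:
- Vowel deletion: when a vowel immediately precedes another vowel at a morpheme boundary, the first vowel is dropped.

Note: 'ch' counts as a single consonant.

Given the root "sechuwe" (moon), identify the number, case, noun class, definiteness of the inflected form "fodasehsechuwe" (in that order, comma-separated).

singular, ablative, class III, indefinite

Segment: fod-a-su-eh-sechuwe.
number: h/eh- → singular.
case: su- → ablative.
noun class: a- → class III.
definiteness: fod- → indefinite.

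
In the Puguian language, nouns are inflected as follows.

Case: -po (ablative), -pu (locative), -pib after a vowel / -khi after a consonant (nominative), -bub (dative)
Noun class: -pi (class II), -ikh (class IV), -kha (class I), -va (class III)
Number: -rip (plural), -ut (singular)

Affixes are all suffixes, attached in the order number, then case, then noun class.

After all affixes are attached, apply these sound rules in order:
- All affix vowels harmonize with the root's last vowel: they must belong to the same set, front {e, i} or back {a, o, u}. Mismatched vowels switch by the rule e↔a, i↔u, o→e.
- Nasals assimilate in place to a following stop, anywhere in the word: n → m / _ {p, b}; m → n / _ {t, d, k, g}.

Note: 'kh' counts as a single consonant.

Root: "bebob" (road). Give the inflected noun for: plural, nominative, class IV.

Attach number plural -rip → bebobrip.
Attach case nominative -khi (after consonant 'p') → bebobripkhi.
Attach noun class class IV -ikh → bebobripkhiikh.
Apply vowel harmony: bebobripkhiikh → bebobrupkhuukh.
Nasal assimilation: no change.

bebobrupkhuukh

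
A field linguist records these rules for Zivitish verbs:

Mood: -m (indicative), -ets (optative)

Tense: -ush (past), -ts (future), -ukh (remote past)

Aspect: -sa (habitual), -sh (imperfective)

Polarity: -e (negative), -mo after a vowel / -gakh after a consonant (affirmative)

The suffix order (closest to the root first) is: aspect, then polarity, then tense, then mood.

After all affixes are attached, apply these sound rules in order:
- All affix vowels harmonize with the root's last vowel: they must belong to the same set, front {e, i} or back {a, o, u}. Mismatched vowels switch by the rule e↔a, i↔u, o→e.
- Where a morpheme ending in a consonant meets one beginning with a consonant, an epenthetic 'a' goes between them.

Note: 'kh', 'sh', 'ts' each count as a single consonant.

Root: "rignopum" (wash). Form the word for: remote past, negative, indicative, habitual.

Attach aspect habitual -sa → rignopumsa.
Attach polarity negative -e → rignopumsae.
Attach tense remote past -ukh → rignopumsaeukh.
Attach mood indicative -m → rignopumsaeukhm.
Apply vowel harmony: rignopumsaeukhm → rignopumsaaukhm.
Apply epenthesis: rignopumsaaukhm → rignopumasaaukham.

rignopumasaaukham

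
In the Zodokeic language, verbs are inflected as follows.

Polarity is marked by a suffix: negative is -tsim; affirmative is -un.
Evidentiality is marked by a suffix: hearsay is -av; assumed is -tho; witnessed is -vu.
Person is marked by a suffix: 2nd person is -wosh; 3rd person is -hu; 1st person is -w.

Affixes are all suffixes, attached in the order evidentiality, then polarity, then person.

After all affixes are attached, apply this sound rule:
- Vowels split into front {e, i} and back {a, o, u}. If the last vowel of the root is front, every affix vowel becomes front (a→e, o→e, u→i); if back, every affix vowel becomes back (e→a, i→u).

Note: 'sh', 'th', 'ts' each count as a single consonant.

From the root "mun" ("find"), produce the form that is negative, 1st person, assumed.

Attach evidentiality assumed -tho → muntho.
Attach polarity negative -tsim → munthotsim.
Attach person 1st person -w → munthotsimw.
Apply vowel harmony: munthotsimw → munthotsumw.

munthotsumw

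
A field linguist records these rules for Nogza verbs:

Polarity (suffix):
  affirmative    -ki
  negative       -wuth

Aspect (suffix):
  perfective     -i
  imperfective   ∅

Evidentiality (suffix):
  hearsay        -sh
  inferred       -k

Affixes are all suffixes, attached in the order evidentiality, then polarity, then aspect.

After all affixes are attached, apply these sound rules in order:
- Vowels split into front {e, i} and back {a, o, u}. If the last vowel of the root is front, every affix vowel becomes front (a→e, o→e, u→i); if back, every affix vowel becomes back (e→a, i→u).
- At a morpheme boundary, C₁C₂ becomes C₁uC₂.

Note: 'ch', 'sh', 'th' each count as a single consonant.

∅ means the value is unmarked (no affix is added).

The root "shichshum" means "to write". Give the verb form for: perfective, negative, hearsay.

shichshumushuwuthu

Attach evidentiality hearsay -sh → shichshumsh.
Attach polarity negative -wuth → shichshumshwuth.
Attach aspect perfective -i → shichshumshwuthi.
Apply vowel harmony: shichshumshwuthi → shichshumshwuthu.
Apply epenthesis: shichshumshwuthu → shichshumushuwuthu.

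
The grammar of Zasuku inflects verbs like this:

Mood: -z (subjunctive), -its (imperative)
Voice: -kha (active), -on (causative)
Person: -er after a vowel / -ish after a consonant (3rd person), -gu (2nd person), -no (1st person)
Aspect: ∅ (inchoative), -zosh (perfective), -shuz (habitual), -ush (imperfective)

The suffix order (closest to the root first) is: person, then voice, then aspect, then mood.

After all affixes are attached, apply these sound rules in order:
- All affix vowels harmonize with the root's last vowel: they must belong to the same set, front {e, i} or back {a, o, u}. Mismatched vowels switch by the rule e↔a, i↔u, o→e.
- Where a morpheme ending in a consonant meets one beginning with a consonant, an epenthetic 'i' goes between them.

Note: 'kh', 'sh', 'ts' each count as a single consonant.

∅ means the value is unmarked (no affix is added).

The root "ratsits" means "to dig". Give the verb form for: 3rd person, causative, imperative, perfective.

Attach person 3rd person -ish (after consonant 'ts') → ratsitsish.
Attach voice causative -on → ratsitsishon.
Attach aspect perfective -zosh → ratsitsishonzosh.
Attach mood imperative -its → ratsitsishonzoshits.
Apply vowel harmony: ratsitsishonzoshits → ratsitsishenzeshits.
Apply epenthesis: ratsitsishenzeshits → ratsitsishenizeshits.

ratsitsishenizeshits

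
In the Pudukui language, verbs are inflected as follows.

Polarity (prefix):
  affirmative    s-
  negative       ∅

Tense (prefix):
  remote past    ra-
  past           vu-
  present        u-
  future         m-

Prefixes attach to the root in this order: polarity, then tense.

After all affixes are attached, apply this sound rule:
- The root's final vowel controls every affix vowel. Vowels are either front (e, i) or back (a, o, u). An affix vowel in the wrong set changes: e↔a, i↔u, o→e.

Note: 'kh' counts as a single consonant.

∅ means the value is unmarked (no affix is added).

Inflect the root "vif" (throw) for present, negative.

polarity = negative: zero marking, form stays vif.
Attach tense present u- → uvif.
Apply vowel harmony: uvif → ivif.

ivif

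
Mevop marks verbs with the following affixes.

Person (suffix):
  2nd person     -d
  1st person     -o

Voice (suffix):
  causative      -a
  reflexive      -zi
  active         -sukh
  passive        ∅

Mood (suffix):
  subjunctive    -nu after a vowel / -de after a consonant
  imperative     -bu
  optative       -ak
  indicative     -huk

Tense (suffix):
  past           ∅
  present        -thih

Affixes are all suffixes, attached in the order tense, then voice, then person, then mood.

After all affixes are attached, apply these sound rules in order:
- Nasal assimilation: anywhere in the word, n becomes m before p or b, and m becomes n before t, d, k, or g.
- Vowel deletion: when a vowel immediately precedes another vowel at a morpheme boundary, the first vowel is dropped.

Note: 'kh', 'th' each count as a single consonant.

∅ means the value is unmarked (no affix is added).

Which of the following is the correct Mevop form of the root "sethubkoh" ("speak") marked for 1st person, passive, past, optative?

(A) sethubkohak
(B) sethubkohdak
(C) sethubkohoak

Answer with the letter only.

A

tense = past: zero marking, form stays sethubkoh.
voice = passive: zero marking, form stays sethubkoh.
Attach person 1st person -o → sethubkoho.
Attach mood optative -ak → sethubkohoak.
Nasal assimilation: no change.
Apply vowel deletion: sethubkohoak → sethubkohak.
So the correct form is sethubkohak, option (A).
(C) sethubkohoak is wrong: it fails to apply the sound rule(s).
(B) sethubkohdak is wrong: it uses 2nd person instead of 1st person for person.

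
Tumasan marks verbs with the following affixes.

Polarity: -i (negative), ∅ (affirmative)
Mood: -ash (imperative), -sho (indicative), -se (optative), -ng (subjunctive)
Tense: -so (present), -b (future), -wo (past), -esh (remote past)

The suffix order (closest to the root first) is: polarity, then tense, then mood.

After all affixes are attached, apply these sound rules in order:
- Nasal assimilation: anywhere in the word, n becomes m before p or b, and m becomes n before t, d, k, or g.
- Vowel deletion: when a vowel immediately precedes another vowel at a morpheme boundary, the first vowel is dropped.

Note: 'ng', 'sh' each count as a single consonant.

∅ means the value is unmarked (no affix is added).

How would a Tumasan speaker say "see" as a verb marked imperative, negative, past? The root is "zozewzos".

zozewzosiwash

Attach polarity negative -i → zozewzosi.
Attach tense past -wo → zozewzosiwo.
Attach mood imperative -ash → zozewzosiwoash.
Nasal assimilation: no change.
Apply vowel deletion: zozewzosiwoash → zozewzosiwash.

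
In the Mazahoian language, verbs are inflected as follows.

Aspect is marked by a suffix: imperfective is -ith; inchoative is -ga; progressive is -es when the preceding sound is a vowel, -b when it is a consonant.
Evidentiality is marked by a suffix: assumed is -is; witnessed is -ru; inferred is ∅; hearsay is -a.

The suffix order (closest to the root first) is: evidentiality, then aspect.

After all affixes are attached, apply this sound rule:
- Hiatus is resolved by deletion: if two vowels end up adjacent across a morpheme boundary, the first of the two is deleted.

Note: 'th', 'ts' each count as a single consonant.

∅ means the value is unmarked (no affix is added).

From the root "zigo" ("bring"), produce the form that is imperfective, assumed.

Attach evidentiality assumed -is → zigois.
Attach aspect imperfective -ith → zigoisith.
Apply vowel deletion: zigoisith → zigisith.

zigisith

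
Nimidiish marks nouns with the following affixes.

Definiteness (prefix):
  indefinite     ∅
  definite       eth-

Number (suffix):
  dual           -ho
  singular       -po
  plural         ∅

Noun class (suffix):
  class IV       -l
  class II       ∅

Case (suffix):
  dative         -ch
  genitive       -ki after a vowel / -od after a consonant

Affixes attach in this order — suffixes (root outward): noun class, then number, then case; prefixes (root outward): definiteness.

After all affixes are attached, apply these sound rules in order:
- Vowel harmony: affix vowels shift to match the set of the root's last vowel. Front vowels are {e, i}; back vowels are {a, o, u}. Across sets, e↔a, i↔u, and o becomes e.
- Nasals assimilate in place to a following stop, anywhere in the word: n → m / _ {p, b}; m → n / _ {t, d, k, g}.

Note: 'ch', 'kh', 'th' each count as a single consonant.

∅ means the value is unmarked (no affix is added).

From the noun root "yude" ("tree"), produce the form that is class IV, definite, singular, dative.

Attach noun class class IV -l → yudel.
Attach definiteness definite eth- → ethyudel.
Attach number singular -po → ethyudelpo.
Attach case dative -ch → ethyudelpoch.
Apply vowel harmony: ethyudelpoch → ethyudelpech.
Nasal assimilation: no change.

ethyudelpech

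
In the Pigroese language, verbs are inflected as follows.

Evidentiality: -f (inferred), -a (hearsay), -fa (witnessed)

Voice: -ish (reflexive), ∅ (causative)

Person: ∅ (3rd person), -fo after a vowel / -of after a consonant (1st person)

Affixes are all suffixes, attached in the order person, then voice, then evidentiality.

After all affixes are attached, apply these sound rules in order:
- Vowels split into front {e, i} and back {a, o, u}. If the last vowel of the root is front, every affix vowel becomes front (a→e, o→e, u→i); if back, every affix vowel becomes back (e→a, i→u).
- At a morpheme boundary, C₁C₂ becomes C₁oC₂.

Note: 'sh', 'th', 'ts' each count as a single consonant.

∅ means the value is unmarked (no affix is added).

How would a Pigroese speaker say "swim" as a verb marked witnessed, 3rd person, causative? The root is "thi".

person = 3rd person: zero marking, form stays thi.
voice = causative: zero marking, form stays thi.
Attach evidentiality witnessed -fa → thifa.
Apply vowel harmony: thifa → thife.
Epenthesis: no change.

thife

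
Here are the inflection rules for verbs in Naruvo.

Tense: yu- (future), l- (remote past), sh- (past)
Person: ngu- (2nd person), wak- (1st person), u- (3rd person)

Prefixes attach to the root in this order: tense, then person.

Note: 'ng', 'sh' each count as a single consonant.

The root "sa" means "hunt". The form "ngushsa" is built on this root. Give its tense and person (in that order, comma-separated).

Segment: ngu-sh-sa.
tense: sh- → past.
person: ngu- → 2nd person.

past, 2nd person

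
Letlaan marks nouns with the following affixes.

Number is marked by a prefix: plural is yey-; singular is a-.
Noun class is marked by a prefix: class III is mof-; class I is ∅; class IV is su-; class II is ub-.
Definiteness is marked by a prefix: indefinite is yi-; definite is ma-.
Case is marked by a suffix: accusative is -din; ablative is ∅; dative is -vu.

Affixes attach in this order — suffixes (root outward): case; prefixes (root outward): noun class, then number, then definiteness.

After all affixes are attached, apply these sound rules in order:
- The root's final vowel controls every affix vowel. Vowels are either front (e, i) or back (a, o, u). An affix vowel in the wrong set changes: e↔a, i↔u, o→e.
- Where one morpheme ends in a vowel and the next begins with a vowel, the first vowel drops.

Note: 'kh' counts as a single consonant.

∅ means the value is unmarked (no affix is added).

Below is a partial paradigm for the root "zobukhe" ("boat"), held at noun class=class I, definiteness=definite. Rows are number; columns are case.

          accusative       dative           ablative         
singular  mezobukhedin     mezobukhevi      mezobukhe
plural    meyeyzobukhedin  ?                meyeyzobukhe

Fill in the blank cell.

meyeyzobukhevi

noun class = class I: zero marking, form stays zobukhe.
Attach case dative -vu → zobukhevu.
Attach number plural yey- → yeyzobukhevu.
Attach definiteness definite ma- → mayeyzobukhevu.
Apply vowel harmony: mayeyzobukhevu → meyeyzobukhevi.
Vowel deletion: no change.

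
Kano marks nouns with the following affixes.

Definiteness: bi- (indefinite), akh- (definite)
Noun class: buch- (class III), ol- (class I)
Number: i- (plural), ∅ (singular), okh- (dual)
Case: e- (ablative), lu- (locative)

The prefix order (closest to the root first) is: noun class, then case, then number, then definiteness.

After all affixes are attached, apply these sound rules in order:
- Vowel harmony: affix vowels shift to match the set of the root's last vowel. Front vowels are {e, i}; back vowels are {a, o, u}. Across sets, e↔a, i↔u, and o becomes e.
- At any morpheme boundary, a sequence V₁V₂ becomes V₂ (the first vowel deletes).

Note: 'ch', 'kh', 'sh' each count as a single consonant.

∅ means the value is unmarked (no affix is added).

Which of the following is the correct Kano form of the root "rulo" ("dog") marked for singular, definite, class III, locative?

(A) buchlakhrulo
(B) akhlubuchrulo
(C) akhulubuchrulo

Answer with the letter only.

Attach noun class class III buch- → buchrulo.
Attach case locative lu- → lubuchrulo.
number = singular: zero marking, form stays lubuchrulo.
Attach definiteness definite akh- → akhlubuchrulo.
Vowel harmony: no change.
Vowel deletion: no change.
So the correct form is akhlubuchrulo, option (B).
(A) buchlakhrulo is wrong: it has the affixes in the wrong order.
(C) akhulubuchrulo is wrong: it uses plural instead of singular for number.

B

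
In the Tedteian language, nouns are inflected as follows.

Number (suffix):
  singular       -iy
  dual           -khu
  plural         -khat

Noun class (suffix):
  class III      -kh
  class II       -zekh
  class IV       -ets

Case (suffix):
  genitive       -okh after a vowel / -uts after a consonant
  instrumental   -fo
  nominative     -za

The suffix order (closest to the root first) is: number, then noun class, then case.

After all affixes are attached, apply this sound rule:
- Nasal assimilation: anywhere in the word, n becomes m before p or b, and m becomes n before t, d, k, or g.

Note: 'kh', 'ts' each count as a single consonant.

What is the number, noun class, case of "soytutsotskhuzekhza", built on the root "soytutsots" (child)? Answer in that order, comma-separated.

dual, class II, nominative

Segment: soytutsots-khu-zekh-za.
number: -khu → dual.
noun class: -zekh → class II.
case: -za → nominative.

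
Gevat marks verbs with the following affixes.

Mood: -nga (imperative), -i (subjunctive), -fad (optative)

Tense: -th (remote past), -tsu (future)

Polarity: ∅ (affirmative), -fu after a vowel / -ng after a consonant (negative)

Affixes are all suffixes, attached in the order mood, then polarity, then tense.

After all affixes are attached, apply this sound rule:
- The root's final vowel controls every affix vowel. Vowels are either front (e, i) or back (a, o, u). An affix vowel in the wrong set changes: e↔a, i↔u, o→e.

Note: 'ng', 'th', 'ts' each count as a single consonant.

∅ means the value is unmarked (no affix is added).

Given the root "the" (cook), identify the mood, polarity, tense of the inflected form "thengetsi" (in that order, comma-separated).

imperative, affirmative, future

Segment: the-nga-tsu.
mood: -nga → imperative.
polarity: ∅ → affirmative.
tense: -tsu → future.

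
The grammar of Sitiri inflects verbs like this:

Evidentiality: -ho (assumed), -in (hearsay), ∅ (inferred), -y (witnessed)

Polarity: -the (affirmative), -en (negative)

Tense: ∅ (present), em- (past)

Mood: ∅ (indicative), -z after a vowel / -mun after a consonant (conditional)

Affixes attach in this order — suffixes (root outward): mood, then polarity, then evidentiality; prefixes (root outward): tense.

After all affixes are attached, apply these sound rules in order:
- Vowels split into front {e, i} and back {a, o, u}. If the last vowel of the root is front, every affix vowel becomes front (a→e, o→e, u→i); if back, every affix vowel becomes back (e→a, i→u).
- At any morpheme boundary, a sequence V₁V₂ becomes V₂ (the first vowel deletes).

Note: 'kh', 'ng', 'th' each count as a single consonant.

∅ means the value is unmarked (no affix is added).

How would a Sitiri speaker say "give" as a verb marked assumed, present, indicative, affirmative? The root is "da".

dathaho

mood = indicative: zero marking, form stays da.
Attach polarity affirmative -the → dathe.
tense = present: zero marking, form stays dathe.
Attach evidentiality assumed -ho → datheho.
Apply vowel harmony: datheho → dathaho.
Vowel deletion: no change.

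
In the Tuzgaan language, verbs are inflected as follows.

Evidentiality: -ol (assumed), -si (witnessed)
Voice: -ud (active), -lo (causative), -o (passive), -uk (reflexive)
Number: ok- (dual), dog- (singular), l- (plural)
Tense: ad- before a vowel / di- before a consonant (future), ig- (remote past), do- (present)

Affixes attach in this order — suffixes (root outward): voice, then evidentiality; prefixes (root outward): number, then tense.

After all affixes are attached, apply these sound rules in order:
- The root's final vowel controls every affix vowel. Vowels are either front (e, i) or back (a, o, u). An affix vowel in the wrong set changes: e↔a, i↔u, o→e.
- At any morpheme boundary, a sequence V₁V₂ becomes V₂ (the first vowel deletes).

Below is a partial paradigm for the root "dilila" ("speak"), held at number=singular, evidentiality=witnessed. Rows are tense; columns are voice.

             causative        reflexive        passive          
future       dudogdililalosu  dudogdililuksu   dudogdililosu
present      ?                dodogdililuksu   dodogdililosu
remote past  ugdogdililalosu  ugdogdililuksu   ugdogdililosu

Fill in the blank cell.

dodogdililalosu

Attach number singular dog- → dogdilila.
Attach voice causative -lo → dogdililalo.
Attach tense present do- → dodogdililalo.
Attach evidentiality witnessed -si → dodogdililalosi.
Apply vowel harmony: dodogdililalosi → dodogdililalosu.
Vowel deletion: no change.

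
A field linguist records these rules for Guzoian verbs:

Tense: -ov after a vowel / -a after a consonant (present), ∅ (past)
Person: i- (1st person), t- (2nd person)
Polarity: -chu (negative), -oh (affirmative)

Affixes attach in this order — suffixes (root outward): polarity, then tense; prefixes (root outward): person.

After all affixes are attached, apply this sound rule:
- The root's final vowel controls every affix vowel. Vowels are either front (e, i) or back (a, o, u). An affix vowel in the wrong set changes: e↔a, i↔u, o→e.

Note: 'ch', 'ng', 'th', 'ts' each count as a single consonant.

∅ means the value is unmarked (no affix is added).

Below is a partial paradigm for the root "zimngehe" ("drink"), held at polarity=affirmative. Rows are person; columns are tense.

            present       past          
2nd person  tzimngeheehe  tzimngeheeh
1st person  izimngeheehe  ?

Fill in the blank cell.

Attach person 1st person i- → izimngehe.
Attach polarity affirmative -oh → izimngeheoh.
tense = past: zero marking, form stays izimngeheoh.
Apply vowel harmony: izimngeheoh → izimngeheeh.

izimngeheeh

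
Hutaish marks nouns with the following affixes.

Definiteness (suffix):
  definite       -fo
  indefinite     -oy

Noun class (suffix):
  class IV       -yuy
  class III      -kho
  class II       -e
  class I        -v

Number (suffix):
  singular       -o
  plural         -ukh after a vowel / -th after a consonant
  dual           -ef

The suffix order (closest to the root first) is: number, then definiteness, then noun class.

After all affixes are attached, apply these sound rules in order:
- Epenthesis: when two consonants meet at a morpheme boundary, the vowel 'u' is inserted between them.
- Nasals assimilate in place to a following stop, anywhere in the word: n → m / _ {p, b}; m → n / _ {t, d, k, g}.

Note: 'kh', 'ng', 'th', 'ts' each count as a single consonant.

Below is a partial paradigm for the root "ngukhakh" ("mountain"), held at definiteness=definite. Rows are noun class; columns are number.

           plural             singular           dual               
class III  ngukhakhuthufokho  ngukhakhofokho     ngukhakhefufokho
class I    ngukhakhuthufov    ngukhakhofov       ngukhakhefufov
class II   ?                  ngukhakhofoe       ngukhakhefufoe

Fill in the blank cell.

ngukhakhuthufoe

Attach number plural -th (after consonant 'kh') → ngukhakhth.
Attach definiteness definite -fo → ngukhakhthfo.
Attach noun class class II -e → ngukhakhthfoe.
Apply epenthesis: ngukhakhthfoe → ngukhakhuthufoe.
Nasal assimilation: no change.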